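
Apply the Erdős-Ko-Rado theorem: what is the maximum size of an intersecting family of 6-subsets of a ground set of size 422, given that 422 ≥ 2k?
max |F| = C(421, 5) = 107615914329

The Erdős-Ko-Rado theorem states: for n ≥ 2k, an intersecting family of k-subsets of an n-element set has size at most C(n − 1, k − 1), with equality for 'star' families {A ⊆ [n] : |A| = k, i ∈ A} (fix an element i). For n = 422, k = 6: C(421, 5) = 107615914329.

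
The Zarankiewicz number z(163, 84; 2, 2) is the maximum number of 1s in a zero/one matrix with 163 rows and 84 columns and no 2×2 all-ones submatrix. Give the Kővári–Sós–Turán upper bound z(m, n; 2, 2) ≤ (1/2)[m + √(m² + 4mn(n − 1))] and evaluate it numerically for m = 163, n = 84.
z(163, 84; 2, 2) ≤ (1/2)[163 + √(163² + 4·163·84·83)] = (1/2)[163 + √4572313] = 1150.6484

Kővári–Sós–Turán: let r_1, ..., r_163 be the row sums and z = Σ r_i the total number of 1s. Each pair of columns can share at most one row with both entries 1 (else a 2×2 all-ones block appears), so Σ_i C(r_i, 2) ≤ C(84, 2) = 3486. By convexity Σ_i C(r_i, 2) ≥ 163·C(z/163, 2) = z(z − 163)/(2·163), giving z² − 163z − 163·84·83 ≤ 0 and hence z ≤ (1/2)[163 + √(26569 + 4·1136436)] = (1/2)[163 + √4572313] ≈ (1/2)(163 + 2138.2968) = 1150.6484.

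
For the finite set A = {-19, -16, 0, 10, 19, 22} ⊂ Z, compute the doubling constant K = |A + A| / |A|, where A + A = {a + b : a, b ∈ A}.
K = |A + A| / |A| = 19/6

Enumerate A + A = {a + b : a, b ∈ A}. With |A| = 6, there are |A|^2 = 36 ordered sum pairs; collecting distinct values, A + A = {-38, -35, -32, -19, -16, -9, -6, 0, 3, 6, 10, 19, 20, 22, 29, 32, 38, 41, 44}, so |A + A| = 19. Thus K = 19/6. For comparison, the minimum possible |A + A| over all 6-element sets is 2·6 − 1 = 11 (so min K = 11/6), attained only by arithmetic progressions.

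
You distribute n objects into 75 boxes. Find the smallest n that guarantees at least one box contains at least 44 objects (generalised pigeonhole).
n = (44 − 1)·75 + 1 = 3226

By the generalised pigeonhole principle, to guarantee some box contains ≥ r objects we need more than (r − 1) · k objects total. Threshold: n = (r − 1) · k + 1. With r = 44 and k = 75: n = 43 · 75 + 1 = 3225 + 1 = 3226. For n = 3225 = 43 · 75, we can put exactly 43 objects in every box, avoiding 44 in any single one — so 3226 is tight.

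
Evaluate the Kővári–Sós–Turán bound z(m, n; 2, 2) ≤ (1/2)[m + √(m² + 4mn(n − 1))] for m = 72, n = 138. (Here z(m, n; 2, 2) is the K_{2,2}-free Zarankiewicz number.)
z(72, 138; 2, 2) ≤ (1/2)[72 + √(72² + 4·72·138·137)] = (1/2)[72 + √5450112] = 1203.2737

Kővári–Sós–Turán: let r_1, ..., r_72 be the row sums and z = Σ r_i the total number of 1s. Each pair of columns can share at most one row with both entries 1 (else a 2×2 all-ones block appears), so Σ_i C(r_i, 2) ≤ C(138, 2) = 9453. By convexity Σ_i C(r_i, 2) ≥ 72·C(z/72, 2) = z(z − 72)/(2·72), giving z² − 72z − 72·138·137 ≤ 0 and hence z ≤ (1/2)[72 + √(5184 + 4·1361232)] = (1/2)[72 + √5450112] ≈ (1/2)(72 + 2334.5475) = 1203.2737.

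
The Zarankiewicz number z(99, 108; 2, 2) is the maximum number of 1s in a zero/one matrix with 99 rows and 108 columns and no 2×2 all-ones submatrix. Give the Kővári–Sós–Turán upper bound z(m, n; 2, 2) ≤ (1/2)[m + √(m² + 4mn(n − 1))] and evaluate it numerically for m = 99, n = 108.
z(99, 108; 2, 2) ≤ (1/2)[99 + √(99² + 4·99·108·107)] = (1/2)[99 + √4585977] = 1120.2447

Kővári–Sós–Turán: let r_1, ..., r_99 be the row sums and z = Σ r_i the total number of 1s. Each pair of columns can share at most one row with both entries 1 (else a 2×2 all-ones block appears), so Σ_i C(r_i, 2) ≤ C(108, 2) = 5778. By convexity Σ_i C(r_i, 2) ≥ 99·C(z/99, 2) = z(z − 99)/(2·99), giving z² − 99z − 99·108·107 ≤ 0 and hence z ≤ (1/2)[99 + √(9801 + 4·1144044)] = (1/2)[99 + √4585977] ≈ (1/2)(99 + 2141.4894) = 1120.2447.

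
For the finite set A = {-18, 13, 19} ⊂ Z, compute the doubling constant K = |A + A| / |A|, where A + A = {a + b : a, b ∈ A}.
K = |A + A| / |A| = 6/3 = 2

Enumerate A + A = {a + b : a, b ∈ A}. With |A| = 3, there are |A|^2 = 9 ordered sum pairs; collecting distinct values, A + A = {-36, -5, 1, 26, 32, 38}, so |A + A| = 6. Thus K = 6/3 = 2. For comparison, the minimum possible |A + A| over all 3-element sets is 2·3 − 1 = 5 (so min K = 5/3), attained only by arithmetic progressions.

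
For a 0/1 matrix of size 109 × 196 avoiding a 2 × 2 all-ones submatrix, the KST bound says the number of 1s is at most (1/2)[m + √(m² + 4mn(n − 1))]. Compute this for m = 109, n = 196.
z(109, 196; 2, 2) ≤ (1/2)[109 + √(109² + 4·109·196·195)] = (1/2)[109 + √16675801] = 2096.3007

Kővári–Sós–Turán: let r_1, ..., r_109 be the row sums and z = Σ r_i the total number of 1s. Each pair of columns can share at most one row with both entries 1 (else a 2×2 all-ones block appears), so Σ_i C(r_i, 2) ≤ C(196, 2) = 19110. By convexity Σ_i C(r_i, 2) ≥ 109·C(z/109, 2) = z(z − 109)/(2·109), giving z² − 109z − 109·196·195 ≤ 0 and hence z ≤ (1/2)[109 + √(11881 + 4·4165980)] = (1/2)[109 + √16675801] ≈ (1/2)(109 + 4083.6015) = 2096.3007.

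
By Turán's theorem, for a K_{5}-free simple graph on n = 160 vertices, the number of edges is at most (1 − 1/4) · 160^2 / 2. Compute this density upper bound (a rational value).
Turán density bound = (3/4) · 160^2/2 = 9600

Turán's theorem: ex(n, K_{r+1}) is achieved by the complete r-partite Turán graph T(n, r) with parts as balanced as possible, and is at most (1 − 1/r) · n^2/2. For r = 4, n = 160: the density bound is (3/4) · 25600/2 = 9600. Since 4 ∣ 160, the Turán graph T(160, 4) has parts of equal size 40, and its edge count e(T(160, 4)) = 9600 attains the density bound exactly.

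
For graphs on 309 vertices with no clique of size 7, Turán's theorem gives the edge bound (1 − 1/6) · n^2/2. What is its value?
Turán density bound = (5/6) · 309^2/2 = 159135/4 ≈ 39783.75

Turán's theorem: ex(n, K_{r+1}) is achieved by the complete r-partite Turán graph T(n, r) with parts as balanced as possible, and is at most (1 − 1/r) · n^2/2. For r = 6, n = 309: the density bound is (5/6) · 95481/2 = 159135/4 ≈ 39783.75. The integer-valued extremum is e(T(309, 6)) = 39783, which is strictly less than the density bound 159135/4 since 6 ∤ 309 (the parts of T(309, 6) cannot all be equal).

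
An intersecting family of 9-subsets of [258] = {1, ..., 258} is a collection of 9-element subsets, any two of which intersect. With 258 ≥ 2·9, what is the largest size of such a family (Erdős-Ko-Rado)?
max |F| = C(257, 8) = 422825581068000

Erdős-Ko-Rado (1961): when n ≥ 2k, max |F| = C(n−1, k−1). The bound is attained by the star {A : i ∈ A} for any fixed i ∈ [n]. Here C(258−1, 9−1) = C(257, 8) = 422825581068000.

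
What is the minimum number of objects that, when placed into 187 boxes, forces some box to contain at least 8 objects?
n = (8 − 1)·187 + 1 = 1310

By the generalised pigeonhole principle, to guarantee some box contains ≥ r objects we need more than (r − 1) · k objects total. Threshold: n = (r − 1) · k + 1. With r = 8 and k = 187: n = 7 · 187 + 1 = 1309 + 1 = 1310. For n = 1309 = 7 · 187, we can put exactly 7 objects in every box, avoiding 8 in any single one — so 1310 is tight.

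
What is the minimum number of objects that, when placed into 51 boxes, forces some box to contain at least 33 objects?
n = (33 − 1)·51 + 1 = 1633

By the generalised pigeonhole principle, to guarantee some box contains ≥ r objects we need more than (r − 1) · k objects total. Threshold: n = (r − 1) · k + 1. With r = 33 and k = 51: n = 32 · 51 + 1 = 1632 + 1 = 1633. For n = 1632 = 32 · 51, we can put exactly 32 objects in every box, avoiding 33 in any single one — so 1633 is tight.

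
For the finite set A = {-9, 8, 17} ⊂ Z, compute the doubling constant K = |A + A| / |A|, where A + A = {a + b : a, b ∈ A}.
K = |A + A| / |A| = 6/3 = 2

Enumerate A + A = {a + b : a, b ∈ A}. With |A| = 3, there are |A|^2 = 9 ordered sum pairs; collecting distinct values, A + A = {-18, -1, 8, 16, 25, 34}, so |A + A| = 6. Thus K = 6/3 = 2. For comparison, the minimum possible |A + A| over all 3-element sets is 2·3 − 1 = 5 (so min K = 5/3), attained only by arithmetic progressions.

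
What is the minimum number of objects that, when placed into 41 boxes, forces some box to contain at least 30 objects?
n = (30 − 1)·41 + 1 = 1190

By the generalised pigeonhole principle, to guarantee some box contains ≥ r objects we need more than (r − 1) · k objects total. Threshold: n = (r − 1) · k + 1. With r = 30 and k = 41: n = 29 · 41 + 1 = 1189 + 1 = 1190. For n = 1189 = 29 · 41, we can put exactly 29 objects in every box, avoiding 30 in any single one — so 1190 is tight.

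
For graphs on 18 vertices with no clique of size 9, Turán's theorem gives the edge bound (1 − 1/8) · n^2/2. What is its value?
Turán density bound = (7/8) · 18^2/2 = 567/4 ≈ 141.75

Turán's theorem: ex(n, K_{r+1}) is achieved by the complete r-partite Turán graph T(n, r) with parts as balanced as possible, and is at most (1 − 1/r) · n^2/2. For r = 8, n = 18: the density bound is (7/8) · 324/2 = 567/4 ≈ 141.75. The integer-valued extremum is e(T(18, 8)) = 141, which is strictly less than the density bound 567/4 since 8 ∤ 18 (the parts of T(18, 8) cannot all be equal).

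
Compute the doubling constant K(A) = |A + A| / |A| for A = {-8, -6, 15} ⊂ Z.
K = |A + A| / |A| = 6/3 = 2

Enumerate A + A = {a + b : a, b ∈ A}. With |A| = 3, there are |A|^2 = 9 ordered sum pairs; collecting distinct values, A + A = {-16, -14, -12, 7, 9, 30}, so |A + A| = 6. Thus K = 6/3 = 2. For comparison, the minimum possible |A + A| over all 3-element sets is 2·3 − 1 = 5 (so min K = 5/3), attained only by arithmetic progressions.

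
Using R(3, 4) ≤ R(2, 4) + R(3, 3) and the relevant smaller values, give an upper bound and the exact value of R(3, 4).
R(3, 4) ≤ R(2, 4) + R(3, 3) = 4 + 6 = 10; exact value R(3, 4) = 9.

The Erdős–Szekeres recurrence R(r, s) ≤ R(r−1, s) + R(r, s−1) applied to (r, s) = (3, 4) gives
  R(3, 4) ≤ R(2, 4) + R(3, 3) = 4 + 6 = 10.
(Recall R(2, k) = k and R is symmetric.) The recurrence is not tight here (it gives 10, but the exact value is R(3, 4) = 9); the tight upper bound requires a sharper argument than the simple recurrence, combined with a lower-bound construction on K_{8}.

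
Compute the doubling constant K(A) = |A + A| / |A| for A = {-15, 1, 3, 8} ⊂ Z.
K = |A + A| / |A| = 10/4 = 5/2

Enumerate A + A = {a + b : a, b ∈ A}. With |A| = 4, there are |A|^2 = 16 ordered sum pairs; collecting distinct values, A + A = {-30, -14, -12, -7, 2, 4, 6, 9, 11, 16}, so |A + A| = 10. Thus K = 10/4 = 5/2. For comparison, the minimum possible |A + A| over all 4-element sets is 2·4 − 1 = 7 (so min K = 7/4), attained only by arithmetic progressions.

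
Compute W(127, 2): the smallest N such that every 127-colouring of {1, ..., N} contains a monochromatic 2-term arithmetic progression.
W(127, 2) = 127 + 1 = 128

A 2-term AP is any pair of integers, so a monochromatic 2-AP exists iff some colour is used at least twice. With 127 colours, the colouring i ↦ i on {1, ..., 127} uses each colour once, avoiding any monochromatic pair, so W(127, 2) > 127. For {1, ..., 128}, pigeonhole forces two integers of the same colour, which form a monochromatic 2-AP. Hence W(127, 2) = 128.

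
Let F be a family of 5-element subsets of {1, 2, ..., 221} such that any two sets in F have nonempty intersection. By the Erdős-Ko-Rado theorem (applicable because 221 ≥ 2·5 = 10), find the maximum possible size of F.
max |F| = C(220, 4) = 94966795

Erdős-Ko-Rado (1961): when n ≥ 2k, max |F| = C(n−1, k−1). The bound is attained by the star {A : i ∈ A} for any fixed i ∈ [n]. Here C(221−1, 5−1) = C(220, 4) = 94966795.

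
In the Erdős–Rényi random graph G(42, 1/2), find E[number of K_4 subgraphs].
E[# K_4] = C(42, 4) · (1/2)^C(4, 2) = 111930 / 2^6 = 55965/32 = 1748.90625

For each 4-subset S of vertices (there are C(42, 4) = 111930 such S), let X_S = 1 if S induces a K_4 (all C(4, 2) = 6 edges present). Then P(X_S = 1) = (1/2)^6 = 1/64. By linearity of expectation, E[# K_4] = C(42, 4) · (1/2)^6 = 111930 / 64 = 55965/32 = 1748.90625.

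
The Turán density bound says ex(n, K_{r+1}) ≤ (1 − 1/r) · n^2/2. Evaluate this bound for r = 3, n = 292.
Turán density bound = (2/3) · 292^2/2 = 85264/3 ≈ 28421.3333

Turán's theorem: ex(n, K_{r+1}) is achieved by the complete r-partite Turán graph T(n, r) with parts as balanced as possible, and is at most (1 − 1/r) · n^2/2. For r = 3, n = 292: the density bound is (2/3) · 85264/2 = 85264/3 ≈ 28421.3333. The integer-valued extremum is e(T(292, 3)) = 28421, which is strictly less than the density bound 85264/3 since 3 ∤ 292 (the parts of T(292, 3) cannot all be equal).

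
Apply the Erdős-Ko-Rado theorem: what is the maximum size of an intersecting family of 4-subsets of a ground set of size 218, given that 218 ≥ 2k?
max |F| = C(217, 3) = 1679580

The Erdős-Ko-Rado theorem states: for n ≥ 2k, an intersecting family of k-subsets of an n-element set has size at most C(n − 1, k − 1), with equality for 'star' families {A ⊆ [n] : |A| = k, i ∈ A} (fix an element i). For n = 218, k = 4: C(217, 3) = 1679580.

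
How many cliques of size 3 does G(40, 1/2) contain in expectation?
E[# K_3] = C(40, 3) · (1/2)^C(3, 2) = 9880 / 2^3 = 1235

For each 3-subset S of vertices (there are C(40, 3) = 9880 such S), let X_S = 1 if S induces a K_3 (all C(3, 2) = 3 edges present). Then P(X_S = 1) = (1/2)^3 = 1/8. By linearity of expectation, E[# K_3] = C(40, 3) · (1/2)^3 = 9880 / 8 = 1235.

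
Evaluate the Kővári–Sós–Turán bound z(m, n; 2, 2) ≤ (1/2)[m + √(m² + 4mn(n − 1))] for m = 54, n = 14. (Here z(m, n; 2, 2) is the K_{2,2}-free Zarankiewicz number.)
z(54, 14; 2, 2) ≤ (1/2)[54 + √(54² + 4·54·14·13)] = (1/2)[54 + √42228] = 129.7473

Kővári–Sós–Turán: let r_1, ..., r_54 be the row sums and z = Σ r_i the total number of 1s. Each pair of columns can share at most one row with both entries 1 (else a 2×2 all-ones block appears), so Σ_i C(r_i, 2) ≤ C(14, 2) = 91. By convexity Σ_i C(r_i, 2) ≥ 54·C(z/54, 2) = z(z − 54)/(2·54), giving z² − 54z − 54·14·13 ≤ 0 and hence z ≤ (1/2)[54 + √(2916 + 4·9828)] = (1/2)[54 + √42228] ≈ (1/2)(54 + 205.4945) = 129.7473.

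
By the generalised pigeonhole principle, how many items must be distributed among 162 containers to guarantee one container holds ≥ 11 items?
n = (11 − 1)·162 + 1 = 1621

By the generalised pigeonhole principle, to guarantee some box contains ≥ r objects we need more than (r − 1) · k objects total. Threshold: n = (r − 1) · k + 1. With r = 11 and k = 162: n = 10 · 162 + 1 = 1620 + 1 = 1621. For n = 1620 = 10 · 162, we can put exactly 10 objects in every box, avoiding 11 in any single one — so 1621 is tight.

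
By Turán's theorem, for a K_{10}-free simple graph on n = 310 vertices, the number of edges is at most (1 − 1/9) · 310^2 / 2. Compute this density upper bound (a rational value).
Turán density bound = (8/9) · 310^2/2 = 384400/9 ≈ 42711.1111

Turán's theorem: ex(n, K_{r+1}) is achieved by the complete r-partite Turán graph T(n, r) with parts as balanced as possible, and is at most (1 − 1/r) · n^2/2. For r = 9, n = 310: the density bound is (8/9) · 96100/2 = 384400/9 ≈ 42711.1111. The integer-valued extremum is e(T(310, 9)) = 42710, which is strictly less than the density bound 384400/9 since 9 ∤ 310 (the parts of T(310, 9) cannot all be equal).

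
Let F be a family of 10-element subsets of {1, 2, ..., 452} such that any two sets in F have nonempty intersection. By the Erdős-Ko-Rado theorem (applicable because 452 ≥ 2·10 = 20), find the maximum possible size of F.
max |F| = C(451, 9) = 1963086637803625400

Erdős-Ko-Rado (1961): when n ≥ 2k, max |F| = C(n−1, k−1). The bound is attained by the star {A : i ∈ A} for any fixed i ∈ [n]. Here C(452−1, 10−1) = C(451, 9) = 1963086637803625400.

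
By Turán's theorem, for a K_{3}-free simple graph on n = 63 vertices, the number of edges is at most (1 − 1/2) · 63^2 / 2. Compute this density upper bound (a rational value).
Turán density bound = (1/2) · 63^2/2 = 3969/4 ≈ 992.25

Turán's theorem: ex(n, K_{r+1}) is achieved by the complete r-partite Turán graph T(n, r) with parts as balanced as possible, and is at most (1 − 1/r) · n^2/2. For r = 2, n = 63: the density bound is (1/2) · 3969/2 = 3969/4 ≈ 992.25. The integer-valued extremum is e(T(63, 2)) = 992, which is strictly less than the density bound 3969/4 since 2 ∤ 63 (the parts of T(63, 2) cannot all be equal).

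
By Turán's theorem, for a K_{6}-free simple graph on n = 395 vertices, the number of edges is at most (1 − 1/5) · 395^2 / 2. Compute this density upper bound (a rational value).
Turán density bound = (4/5) · 395^2/2 = 62410

Turán's theorem: ex(n, K_{r+1}) is achieved by the complete r-partite Turán graph T(n, r) with parts as balanced as possible, and is at most (1 − 1/r) · n^2/2. For r = 5, n = 395: the density bound is (4/5) · 156025/2 = 62410. Since 5 ∣ 395, the Turán graph T(395, 5) has parts of equal size 79, and its edge count e(T(395, 5)) = 62410 attains the density bound exactly.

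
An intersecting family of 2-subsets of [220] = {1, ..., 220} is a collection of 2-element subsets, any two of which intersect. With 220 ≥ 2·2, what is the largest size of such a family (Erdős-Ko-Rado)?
max |F| = C(219, 1) = 219

Erdős-Ko-Rado (1961): when n ≥ 2k, max |F| = C(n−1, k−1). The bound is attained by the star {A : i ∈ A} for any fixed i ∈ [n]. Here C(220−1, 2−1) = C(219, 1) = 219.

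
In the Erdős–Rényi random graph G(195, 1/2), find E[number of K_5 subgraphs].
E[# K_5] = C(195, 5) · (1/2)^C(5, 2) = 2231243664 / 2^10 = 139452729/64 = 2178948.890625

For each 5-subset S of vertices (there are C(195, 5) = 2231243664 such S), let X_S = 1 if S induces a K_5 (all C(5, 2) = 10 edges present). Then P(X_S = 1) = (1/2)^10 = 1/1024. By linearity of expectation, E[# K_5] = C(195, 5) · (1/2)^10 = 2231243664 / 1024 = 139452729/64 = 2178948.890625.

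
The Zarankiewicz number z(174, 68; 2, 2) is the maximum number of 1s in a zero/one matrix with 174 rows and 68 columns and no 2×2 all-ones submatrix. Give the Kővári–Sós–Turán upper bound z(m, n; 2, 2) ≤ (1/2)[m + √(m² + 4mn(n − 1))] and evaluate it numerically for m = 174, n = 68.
z(174, 68; 2, 2) ≤ (1/2)[174 + √(174² + 4·174·68·67)] = (1/2)[174 + √3201252] = 981.6021

Kővári–Sós–Turán: let r_1, ..., r_174 be the row sums and z = Σ r_i the total number of 1s. Each pair of columns can share at most one row with both entries 1 (else a 2×2 all-ones block appears), so Σ_i C(r_i, 2) ≤ C(68, 2) = 2278. By convexity Σ_i C(r_i, 2) ≥ 174·C(z/174, 2) = z(z − 174)/(2·174), giving z² − 174z − 174·68·67 ≤ 0 and hence z ≤ (1/2)[174 + √(30276 + 4·792744)] = (1/2)[174 + √3201252] ≈ (1/2)(174 + 1789.2043) = 981.6021.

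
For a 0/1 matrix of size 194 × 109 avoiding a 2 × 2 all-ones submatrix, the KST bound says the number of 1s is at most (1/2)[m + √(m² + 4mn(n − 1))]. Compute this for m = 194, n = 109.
z(194, 109; 2, 2) ≤ (1/2)[194 + √(194² + 4·194·109·108)] = (1/2)[194 + √9172708] = 1611.3239

Kővári–Sós–Turán: let r_1, ..., r_194 be the row sums and z = Σ r_i the total number of 1s. Each pair of columns can share at most one row with both entries 1 (else a 2×2 all-ones block appears), so Σ_i C(r_i, 2) ≤ C(109, 2) = 5886. By convexity Σ_i C(r_i, 2) ≥ 194·C(z/194, 2) = z(z − 194)/(2·194), giving z² − 194z − 194·109·108 ≤ 0 and hence z ≤ (1/2)[194 + √(37636 + 4·2283768)] = (1/2)[194 + √9172708] ≈ (1/2)(194 + 3028.6479) = 1611.3239.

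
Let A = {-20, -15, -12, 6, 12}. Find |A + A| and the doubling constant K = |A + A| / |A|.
K = |A + A| / |A| = 15/5 = 3

Enumerate A + A = {a + b : a, b ∈ A}. With |A| = 5, there are |A|^2 = 25 ordered sum pairs; collecting distinct values, A + A = {-40, -35, -32, -30, -27, -24, -14, -9, -8, -6, -3, 0, 12, 18, 24}, so |A + A| = 15. Thus K = 15/5 = 3. For comparison, the minimum possible |A + A| over all 5-element sets is 2·5 − 1 = 9 (so min K = 9/5), attained only by arithmetic progressions.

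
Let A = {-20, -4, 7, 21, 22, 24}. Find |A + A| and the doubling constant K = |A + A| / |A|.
K = |A + A| / |A| = 21/6 = 7/2

Enumerate A + A = {a + b : a, b ∈ A}. With |A| = 6, there are |A|^2 = 36 ordered sum pairs; collecting distinct values, A + A = {-40, -24, -13, -8, 1, 2, 3, 4, 14, 17, 18, 20, 28, 29, 31, 42, 43, 44, 45, 46, 48}, so |A + A| = 21. Thus K = 21/6 = 7/2. For comparison, the minimum possible |A + A| over all 6-element sets is 2·6 − 1 = 11 (so min K = 11/6), attained only by arithmetic progressions.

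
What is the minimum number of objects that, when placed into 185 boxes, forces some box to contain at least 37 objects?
n = (37 − 1)·185 + 1 = 6661

By the generalised pigeonhole principle, to guarantee some box contains ≥ r objects we need more than (r − 1) · k objects total. Threshold: n = (r − 1) · k + 1. With r = 37 and k = 185: n = 36 · 185 + 1 = 6660 + 1 = 6661. For n = 6660 = 36 · 185, we can put exactly 36 objects in every box, avoiding 37 in any single one — so 6661 is tight.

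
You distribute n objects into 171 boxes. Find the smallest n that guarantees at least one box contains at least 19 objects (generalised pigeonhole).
n = (19 − 1)·171 + 1 = 3079

By the generalised pigeonhole principle, to guarantee some box contains ≥ r objects we need more than (r − 1) · k objects total. Threshold: n = (r − 1) · k + 1. With r = 19 and k = 171: n = 18 · 171 + 1 = 3078 + 1 = 3079. For n = 3078 = 18 · 171, we can put exactly 18 objects in every box, avoiding 19 in any single one — so 3079 is tight.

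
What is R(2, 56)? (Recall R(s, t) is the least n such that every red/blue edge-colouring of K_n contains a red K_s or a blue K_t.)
R(2, 56) = 56

R(2, k) = k for all k ≥ 2: in a 2-colouring of K_k, either some edge is red (a red K_2) or all edges are blue (a blue K_k). And K_{55} coloured all-blue has no blue K_56, so R(2, 56) > 55. Hence R(2, 56) = 56.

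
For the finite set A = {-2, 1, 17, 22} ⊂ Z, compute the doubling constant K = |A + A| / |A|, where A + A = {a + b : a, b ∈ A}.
K = |A + A| / |A| = 10/4 = 5/2

Enumerate A + A = {a + b : a, b ∈ A}. With |A| = 4, there are |A|^2 = 16 ordered sum pairs; collecting distinct values, A + A = {-4, -1, 2, 15, 18, 20, 23, 34, 39, 44}, so |A + A| = 10. Thus K = 10/4 = 5/2. For comparison, the minimum possible |A + A| over all 4-element sets is 2·4 − 1 = 7 (so min K = 7/4), attained only by arithmetic progressions.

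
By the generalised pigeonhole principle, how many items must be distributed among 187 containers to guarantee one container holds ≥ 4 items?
n = (4 − 1)·187 + 1 = 562

By the generalised pigeonhole principle, to guarantee some box contains ≥ r objects we need more than (r − 1) · k objects total. Threshold: n = (r − 1) · k + 1. With r = 4 and k = 187: n = 3 · 187 + 1 = 561 + 1 = 562. For n = 561 = 3 · 187, we can put exactly 3 objects in every box, avoiding 4 in any single one — so 562 is tight.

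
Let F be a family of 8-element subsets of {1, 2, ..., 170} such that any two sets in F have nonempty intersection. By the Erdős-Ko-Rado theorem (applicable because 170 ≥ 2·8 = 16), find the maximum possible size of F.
max |F| = C(169, 7) = 688819456468

The Erdős-Ko-Rado theorem states: for n ≥ 2k, an intersecting family of k-subsets of an n-element set has size at most C(n − 1, k − 1), with equality for 'star' families {A ⊆ [n] : |A| = k, i ∈ A} (fix an element i). For n = 170, k = 8: C(169, 7) = 688819456468.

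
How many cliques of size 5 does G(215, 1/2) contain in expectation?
E[# K_5] = C(215, 5) · (1/2)^C(5, 2) = 3653161793 / 2^10 ≈ 3567540.813477

For each 5-subset S of vertices (there are C(215, 5) = 3653161793 such S), let X_S = 1 if S induces a K_5 (all C(5, 2) = 10 edges present). Then P(X_S = 1) = (1/2)^10 = 1/1024. By linearity of expectation, E[# K_5] = C(215, 5) · (1/2)^10 = 3653161793 / 1024 ≈ 3567540.813477.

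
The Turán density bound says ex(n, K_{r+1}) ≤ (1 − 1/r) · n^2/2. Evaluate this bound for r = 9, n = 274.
Turán density bound = (8/9) · 274^2/2 = 300304/9 ≈ 33367.1111

Turán's theorem: ex(n, K_{r+1}) is achieved by the complete r-partite Turán graph T(n, r) with parts as balanced as possible, and is at most (1 − 1/r) · n^2/2. For r = 9, n = 274: the density bound is (8/9) · 75076/2 = 300304/9 ≈ 33367.1111. The integer-valued extremum is e(T(274, 9)) = 33366, which is strictly less than the density bound 300304/9 since 9 ∤ 274 (the parts of T(274, 9) cannot all be equal).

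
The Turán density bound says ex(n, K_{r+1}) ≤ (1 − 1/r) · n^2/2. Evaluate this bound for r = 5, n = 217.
Turán density bound = (4/5) · 217^2/2 = 94178/5 ≈ 18835.6

Turán's theorem: ex(n, K_{r+1}) is achieved by the complete r-partite Turán graph T(n, r) with parts as balanced as possible, and is at most (1 − 1/r) · n^2/2. For r = 5, n = 217: the density bound is (4/5) · 47089/2 = 94178/5 ≈ 18835.6. The integer-valued extremum is e(T(217, 5)) = 18835, which is strictly less than the density bound 94178/5 since 5 ∤ 217 (the parts of T(217, 5) cannot all be equal).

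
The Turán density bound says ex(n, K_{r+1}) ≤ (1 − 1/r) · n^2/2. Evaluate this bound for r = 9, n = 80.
Turán density bound = (8/9) · 80^2/2 = 25600/9 ≈ 2844.4444

Turán's theorem: ex(n, K_{r+1}) is achieved by the complete r-partite Turán graph T(n, r) with parts as balanced as possible, and is at most (1 − 1/r) · n^2/2. For r = 9, n = 80: the density bound is (8/9) · 6400/2 = 25600/9 ≈ 2844.4444. The integer-valued extremum is e(T(80, 9)) = 2844, which is strictly less than the density bound 25600/9 since 9 ∤ 80 (the parts of T(80, 9) cannot all be equal).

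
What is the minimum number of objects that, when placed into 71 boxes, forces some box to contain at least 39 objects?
n = (39 − 1)·71 + 1 = 2699

By the generalised pigeonhole principle, to guarantee some box contains ≥ r objects we need more than (r − 1) · k objects total. Threshold: n = (r − 1) · k + 1. With r = 39 and k = 71: n = 38 · 71 + 1 = 2698 + 1 = 2699. For n = 2698 = 38 · 71, we can put exactly 38 objects in every box, avoiding 39 in any single one — so 2699 is tight.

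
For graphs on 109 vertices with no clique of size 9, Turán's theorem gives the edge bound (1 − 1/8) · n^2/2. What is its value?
Turán density bound = (7/8) · 109^2/2 = 83167/16 ≈ 5197.9375

Turán's theorem: ex(n, K_{r+1}) is achieved by the complete r-partite Turán graph T(n, r) with parts as balanced as possible, and is at most (1 − 1/r) · n^2/2. For r = 8, n = 109: the density bound is (7/8) · 11881/2 = 83167/16 ≈ 5197.9375. The integer-valued extremum is e(T(109, 8)) = 5197, which is strictly less than the density bound 83167/16 since 8 ∤ 109 (the parts of T(109, 8) cannot all be equal).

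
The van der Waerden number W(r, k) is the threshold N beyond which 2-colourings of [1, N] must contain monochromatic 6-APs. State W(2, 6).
W(2, 6) = 1132

W(2, 6) = 1132. The lower bound W(2, 6) > 1131 comes from an explicit good 2-colouring of [1, 1131]; the upper bound W(2, 6) ≤ 1132 was verified by exhaustive search over 2-colourings of [1, 1132].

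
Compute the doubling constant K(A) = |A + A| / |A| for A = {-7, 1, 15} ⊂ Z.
K = |A + A| / |A| = 6/3 = 2

Enumerate A + A = {a + b : a, b ∈ A}. With |A| = 3, there are |A|^2 = 9 ordered sum pairs; collecting distinct values, A + A = {-14, -6, 2, 8, 16, 30}, so |A + A| = 6. Thus K = 6/3 = 2. For comparison, the minimum possible |A + A| over all 3-element sets is 2·3 − 1 = 5 (so min K = 5/3), attained only by arithmetic progressions.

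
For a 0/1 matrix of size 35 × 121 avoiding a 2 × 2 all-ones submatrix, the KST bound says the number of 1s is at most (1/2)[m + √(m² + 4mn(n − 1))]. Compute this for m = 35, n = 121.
z(35, 121; 2, 2) ≤ (1/2)[35 + √(35² + 4·35·121·120)] = (1/2)[35 + √2034025] = 730.5962

Kővári–Sós–Turán: let r_1, ..., r_35 be the row sums and z = Σ r_i the total number of 1s. Each pair of columns can share at most one row with both entries 1 (else a 2×2 all-ones block appears), so Σ_i C(r_i, 2) ≤ C(121, 2) = 7260. By convexity Σ_i C(r_i, 2) ≥ 35·C(z/35, 2) = z(z − 35)/(2·35), giving z² − 35z − 35·121·120 ≤ 0 and hence z ≤ (1/2)[35 + √(1225 + 4·508200)] = (1/2)[35 + √2034025] ≈ (1/2)(35 + 1426.1925) = 730.5962.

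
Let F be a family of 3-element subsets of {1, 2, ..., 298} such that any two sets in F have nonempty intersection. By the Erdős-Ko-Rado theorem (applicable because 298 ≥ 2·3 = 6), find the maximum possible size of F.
max |F| = C(297, 2) = 43956

The Erdős-Ko-Rado theorem states: for n ≥ 2k, an intersecting family of k-subsets of an n-element set has size at most C(n − 1, k − 1), with equality for 'star' families {A ⊆ [n] : |A| = k, i ∈ A} (fix an element i). For n = 298, k = 3: C(297, 2) = 43956.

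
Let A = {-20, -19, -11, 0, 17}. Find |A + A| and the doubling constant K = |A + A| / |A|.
K = |A + A| / |A| = 15/5 = 3

Enumerate A + A = {a + b : a, b ∈ A}. With |A| = 5, there are |A|^2 = 25 ordered sum pairs; collecting distinct values, A + A = {-40, -39, -38, -31, -30, -22, -20, -19, -11, -3, -2, 0, 6, 17, 34}, so |A + A| = 15. Thus K = 15/5 = 3. For comparison, the minimum possible |A + A| over all 5-element sets is 2·5 − 1 = 9 (so min K = 9/5), attained only by arithmetic progressions.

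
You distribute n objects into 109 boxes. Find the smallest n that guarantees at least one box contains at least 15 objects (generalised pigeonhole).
n = (15 − 1)·109 + 1 = 1527

By the generalised pigeonhole principle, to guarantee some box contains ≥ r objects we need more than (r − 1) · k objects total. Threshold: n = (r − 1) · k + 1. With r = 15 and k = 109: n = 14 · 109 + 1 = 1526 + 1 = 1527. For n = 1526 = 14 · 109, we can put exactly 14 objects in every box, avoiding 15 in any single one — so 1527 is tight.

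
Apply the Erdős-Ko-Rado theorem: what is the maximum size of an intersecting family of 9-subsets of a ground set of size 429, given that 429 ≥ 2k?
max |F| = C(428, 8) = 26148719147728035

Erdős-Ko-Rado (1961): when n ≥ 2k, max |F| = C(n−1, k−1). The bound is attained by the star {A : i ∈ A} for any fixed i ∈ [n]. Here C(429−1, 9−1) = C(428, 8) = 26148719147728035.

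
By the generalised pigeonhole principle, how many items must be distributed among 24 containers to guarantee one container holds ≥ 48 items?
n = (48 − 1)·24 + 1 = 1129

By the generalised pigeonhole principle, to guarantee some box contains ≥ r objects we need more than (r − 1) · k objects total. Threshold: n = (r − 1) · k + 1. With r = 48 and k = 24: n = 47 · 24 + 1 = 1128 + 1 = 1129. For n = 1128 = 47 · 24, we can put exactly 47 objects in every box, avoiding 48 in any single one — so 1129 is tight.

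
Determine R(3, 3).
R(3, 3) = 6

Lower bound: the 5-cycle C_5 (with the remaining edges as the complement) gives a 2-colouring of K_5 with no monochromatic triangle, so R(3, 3) > 5.
Upper bound: in K_6, any vertex has 5 incident edges, so by pigeonhole ≥3 are the same colour (say red). If any pair of those red neighbours has a red edge between them, we get a red triangle; otherwise the three neighbours span a blue triangle. So every 2-colouring of K_6 has a monochromatic triangle.
Hence R(3, 3) = 6.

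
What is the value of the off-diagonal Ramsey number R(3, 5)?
R(3, 5) = 14

Lower bound: an explicit 2-colouring of K_{13} (typically a Paley-type or other structured construction) avoids a red K_3 and a blue K_5, showing R(3, 5) > 13.
Upper bound: the Erdős–Szekeres recurrence R(r, t') ≤ R(r−1, t') + R(r, t'−1) yields R(3, 5) ≤ 14.
Hence R(3, 5) = 14.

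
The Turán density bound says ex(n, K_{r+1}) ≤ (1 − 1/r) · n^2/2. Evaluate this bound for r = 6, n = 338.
Turán density bound = (5/6) · 338^2/2 = 142805/3 ≈ 47601.6667

Turán's theorem: ex(n, K_{r+1}) is achieved by the complete r-partite Turán graph T(n, r) with parts as balanced as possible, and is at most (1 − 1/r) · n^2/2. For r = 6, n = 338: the density bound is (5/6) · 114244/2 = 142805/3 ≈ 47601.6667. The integer-valued extremum is e(T(338, 6)) = 47601, which is strictly less than the density bound 142805/3 since 6 ∤ 338 (the parts of T(338, 6) cannot all be equal).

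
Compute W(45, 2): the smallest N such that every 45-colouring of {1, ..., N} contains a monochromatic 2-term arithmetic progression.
W(45, 2) = 45 + 1 = 46

A 2-term AP is any pair of integers, so a monochromatic 2-AP exists iff some colour is used at least twice. With 45 colours, the colouring i ↦ i on {1, ..., 45} uses each colour once, avoiding any monochromatic pair, so W(45, 2) > 45. For {1, ..., 46}, pigeonhole forces two integers of the same colour, which form a monochromatic 2-AP. Hence W(45, 2) = 46.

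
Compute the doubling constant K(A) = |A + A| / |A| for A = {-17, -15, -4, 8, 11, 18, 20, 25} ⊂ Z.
K = |A + A| / |A| = 33/8

Enumerate A + A = {a + b : a, b ∈ A}. With |A| = 8, there are |A|^2 = 64 ordered sum pairs; collecting distinct values, A + A = {-34, -32, -30, -21, -19, -9, -8, -7, -6, -4, 1, 3, 4, 5, 7, 8, 10, 14, 16, 19, 21, 22, 26, 28, 29, 31, 33, 36, 38, 40, 43, 45, 50}, so |A + A| = 33. Thus K = 33/8. For comparison, the minimum possible |A + A| over all 8-element sets is 2·8 − 1 = 15 (so min K = 15/8), attained only by arithmetic progressions.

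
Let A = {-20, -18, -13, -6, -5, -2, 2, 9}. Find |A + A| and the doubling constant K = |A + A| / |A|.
K = |A + A| / |A| = 29/8

Enumerate A + A = {a + b : a, b ∈ A}. With |A| = 8, there are |A|^2 = 64 ordered sum pairs; collecting distinct values, A + A = {-40, -38, -36, -33, -31, -26, -25, -24, -23, -22, -20, -19, -18, -16, -15, -12, -11, -10, -9, -8, -7, -4, -3, 0, 3, 4, 7, 11, 18}, so |A + A| = 29. Thus K = 29/8. For comparison, the minimum possible |A + A| over all 8-element sets is 2·8 − 1 = 15 (so min K = 15/8), attained only by arithmetic progressions.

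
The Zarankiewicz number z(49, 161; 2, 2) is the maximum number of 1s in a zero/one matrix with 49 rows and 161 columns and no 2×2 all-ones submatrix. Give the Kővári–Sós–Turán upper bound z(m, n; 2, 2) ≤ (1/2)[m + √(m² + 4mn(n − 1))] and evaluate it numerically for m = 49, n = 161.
z(49, 161; 2, 2) ≤ (1/2)[49 + √(49² + 4·49·161·160)] = (1/2)[49 + √5051361] = 1148.2617

Kővári–Sós–Turán: let r_1, ..., r_49 be the row sums and z = Σ r_i the total number of 1s. Each pair of columns can share at most one row with both entries 1 (else a 2×2 all-ones block appears), so Σ_i C(r_i, 2) ≤ C(161, 2) = 12880. By convexity Σ_i C(r_i, 2) ≥ 49·C(z/49, 2) = z(z − 49)/(2·49), giving z² − 49z − 49·161·160 ≤ 0 and hence z ≤ (1/2)[49 + √(2401 + 4·1262240)] = (1/2)[49 + √5051361] ≈ (1/2)(49 + 2247.5233) = 1148.2617.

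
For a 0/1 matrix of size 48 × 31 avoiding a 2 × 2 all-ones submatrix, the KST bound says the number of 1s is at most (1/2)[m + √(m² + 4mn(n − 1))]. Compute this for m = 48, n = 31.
z(48, 31; 2, 2) ≤ (1/2)[48 + √(48² + 4·48·31·30)] = (1/2)[48 + √180864] = 236.6405

Kővári–Sós–Turán: let r_1, ..., r_48 be the row sums and z = Σ r_i the total number of 1s. Each pair of columns can share at most one row with both entries 1 (else a 2×2 all-ones block appears), so Σ_i C(r_i, 2) ≤ C(31, 2) = 465. By convexity Σ_i C(r_i, 2) ≥ 48·C(z/48, 2) = z(z − 48)/(2·48), giving z² − 48z − 48·31·30 ≤ 0 and hence z ≤ (1/2)[48 + √(2304 + 4·44640)] = (1/2)[48 + √180864] ≈ (1/2)(48 + 425.2811) = 236.6405.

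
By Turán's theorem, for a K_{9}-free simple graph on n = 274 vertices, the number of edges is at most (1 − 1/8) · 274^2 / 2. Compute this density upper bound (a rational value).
Turán density bound = (7/8) · 274^2/2 = 131383/4 ≈ 32845.75

Turán's theorem: ex(n, K_{r+1}) is achieved by the complete r-partite Turán graph T(n, r) with parts as balanced as possible, and is at most (1 − 1/r) · n^2/2. For r = 8, n = 274: the density bound is (7/8) · 75076/2 = 131383/4 ≈ 32845.75. The integer-valued extremum is e(T(274, 8)) = 32845, which is strictly less than the density bound 131383/4 since 8 ∤ 274 (the parts of T(274, 8) cannot all be equal).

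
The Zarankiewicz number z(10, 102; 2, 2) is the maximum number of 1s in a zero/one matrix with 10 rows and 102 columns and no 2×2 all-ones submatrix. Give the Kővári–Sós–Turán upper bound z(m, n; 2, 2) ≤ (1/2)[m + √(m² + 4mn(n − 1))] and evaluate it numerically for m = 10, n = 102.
z(10, 102; 2, 2) ≤ (1/2)[10 + √(10² + 4·10·102·101)] = (1/2)[10 + √412180] = 326.0062

Kővári–Sós–Turán: let r_1, ..., r_10 be the row sums and z = Σ r_i the total number of 1s. Each pair of columns can share at most one row with both entries 1 (else a 2×2 all-ones block appears), so Σ_i C(r_i, 2) ≤ C(102, 2) = 5151. By convexity Σ_i C(r_i, 2) ≥ 10·C(z/10, 2) = z(z − 10)/(2·10), giving z² − 10z − 10·102·101 ≤ 0 and hence z ≤ (1/2)[10 + √(100 + 4·103020)] = (1/2)[10 + √412180] ≈ (1/2)(10 + 642.0125) = 326.0062.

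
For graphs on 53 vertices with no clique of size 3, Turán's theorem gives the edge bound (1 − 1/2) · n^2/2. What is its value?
Turán density bound = (1/2) · 53^2/2 = 2809/4 ≈ 702.25

Turán's theorem: ex(n, K_{r+1}) is achieved by the complete r-partite Turán graph T(n, r) with parts as balanced as possible, and is at most (1 − 1/r) · n^2/2. For r = 2, n = 53: the density bound is (1/2) · 2809/2 = 2809/4 ≈ 702.25. The integer-valued extremum is e(T(53, 2)) = 702, which is strictly less than the density bound 2809/4 since 2 ∤ 53 (the parts of T(53, 2) cannot all be equal).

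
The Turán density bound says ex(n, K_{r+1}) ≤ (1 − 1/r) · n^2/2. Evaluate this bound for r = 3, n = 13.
Turán density bound = (2/3) · 13^2/2 = 169/3 ≈ 56.3333

Turán's theorem: ex(n, K_{r+1}) is achieved by the complete r-partite Turán graph T(n, r) with parts as balanced as possible, and is at most (1 − 1/r) · n^2/2. For r = 3, n = 13: the density bound is (2/3) · 169/2 = 169/3 ≈ 56.3333. The integer-valued extremum is e(T(13, 3)) = 56, which is strictly less than the density bound 169/3 since 3 ∤ 13 (the parts of T(13, 3) cannot all be equal).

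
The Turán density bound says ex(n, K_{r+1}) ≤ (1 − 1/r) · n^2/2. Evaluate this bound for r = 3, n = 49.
Turán density bound = (2/3) · 49^2/2 = 2401/3 ≈ 800.3333

Turán's theorem: ex(n, K_{r+1}) is achieved by the complete r-partite Turán graph T(n, r) with parts as balanced as possible, and is at most (1 − 1/r) · n^2/2. For r = 3, n = 49: the density bound is (2/3) · 2401/2 = 2401/3 ≈ 800.3333. The integer-valued extremum is e(T(49, 3)) = 800, which is strictly less than the density bound 2401/3 since 3 ∤ 49 (the parts of T(49, 3) cannot all be equal).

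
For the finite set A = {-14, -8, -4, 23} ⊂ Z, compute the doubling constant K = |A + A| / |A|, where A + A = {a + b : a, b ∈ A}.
K = |A + A| / |A| = 10/4 = 5/2

Enumerate A + A = {a + b : a, b ∈ A}. With |A| = 4, there are |A|^2 = 16 ordered sum pairs; collecting distinct values, A + A = {-28, -22, -18, -16, -12, -8, 9, 15, 19, 46}, so |A + A| = 10. Thus K = 10/4 = 5/2. For comparison, the minimum possible |A + A| over all 4-element sets is 2·4 − 1 = 7 (so min K = 7/4), attained only by arithmetic progressions.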